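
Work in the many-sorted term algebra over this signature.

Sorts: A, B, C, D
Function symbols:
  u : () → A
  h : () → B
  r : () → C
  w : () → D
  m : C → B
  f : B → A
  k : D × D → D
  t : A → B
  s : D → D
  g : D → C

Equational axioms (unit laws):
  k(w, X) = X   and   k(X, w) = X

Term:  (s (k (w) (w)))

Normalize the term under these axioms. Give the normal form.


1. (s (k (w) (w)))  →  (s (w))

normal form = (s (w))


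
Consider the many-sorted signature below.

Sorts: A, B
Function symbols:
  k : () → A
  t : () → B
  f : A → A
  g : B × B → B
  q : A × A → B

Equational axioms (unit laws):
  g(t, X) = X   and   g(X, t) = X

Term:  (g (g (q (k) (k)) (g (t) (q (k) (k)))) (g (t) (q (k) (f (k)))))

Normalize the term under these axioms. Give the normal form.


1. (g (g (q (k) (k)) (g (t) (q (k) (k)))) (g (t) (q (k) (f (k)))))  →  (g (g (q (k) (k)) (q (k) (k))) (g (t) (q (k) (f (k)))))
2. (g (g (q (k) (k)) (q (k) (k))) (g (t) (q (k) (f (k)))))  →  (g (g (q (k) (k)) (q (k) (k))) (q (k) (f (k))))

normal form = (g (g (q (k) (k)) (q (k) (k))) (q (k) (f (k))))


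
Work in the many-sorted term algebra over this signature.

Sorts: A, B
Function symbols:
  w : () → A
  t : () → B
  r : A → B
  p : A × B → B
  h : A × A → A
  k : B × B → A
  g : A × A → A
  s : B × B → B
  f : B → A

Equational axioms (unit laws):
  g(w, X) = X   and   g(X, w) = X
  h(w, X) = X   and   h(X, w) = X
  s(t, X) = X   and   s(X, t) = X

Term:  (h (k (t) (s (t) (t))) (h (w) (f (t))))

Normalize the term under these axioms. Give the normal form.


normal form = (h (k (t) (t)) (f (t)))

1. (h (k (t) (s (t) (t))) (h (w) (f (t))))  →  (h (k (t) (t)) (h (w) (f (t))))
2. (h (k (t) (t)) (h (w) (f (t))))  →  (h (k (t) (t)) (f (t)))


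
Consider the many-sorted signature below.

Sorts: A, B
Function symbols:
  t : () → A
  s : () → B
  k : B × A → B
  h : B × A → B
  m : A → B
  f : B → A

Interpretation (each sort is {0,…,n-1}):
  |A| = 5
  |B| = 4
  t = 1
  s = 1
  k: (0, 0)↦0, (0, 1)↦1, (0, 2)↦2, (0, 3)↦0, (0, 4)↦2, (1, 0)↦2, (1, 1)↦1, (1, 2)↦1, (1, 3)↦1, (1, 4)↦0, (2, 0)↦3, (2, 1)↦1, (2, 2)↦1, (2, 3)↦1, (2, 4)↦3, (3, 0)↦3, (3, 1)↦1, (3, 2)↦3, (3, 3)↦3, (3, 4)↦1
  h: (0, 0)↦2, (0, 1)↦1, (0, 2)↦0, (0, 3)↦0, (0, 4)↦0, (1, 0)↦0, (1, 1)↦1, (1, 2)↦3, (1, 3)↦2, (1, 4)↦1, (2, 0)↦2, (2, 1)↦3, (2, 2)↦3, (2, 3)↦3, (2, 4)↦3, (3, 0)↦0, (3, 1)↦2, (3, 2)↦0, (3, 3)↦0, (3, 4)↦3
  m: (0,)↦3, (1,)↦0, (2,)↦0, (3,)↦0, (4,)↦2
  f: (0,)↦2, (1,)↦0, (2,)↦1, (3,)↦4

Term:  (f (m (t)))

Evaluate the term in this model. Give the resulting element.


  t = 1
  (m (t)) = m(1,) = 0
  (f (m (t))) = f(0,) = 2

value = 2


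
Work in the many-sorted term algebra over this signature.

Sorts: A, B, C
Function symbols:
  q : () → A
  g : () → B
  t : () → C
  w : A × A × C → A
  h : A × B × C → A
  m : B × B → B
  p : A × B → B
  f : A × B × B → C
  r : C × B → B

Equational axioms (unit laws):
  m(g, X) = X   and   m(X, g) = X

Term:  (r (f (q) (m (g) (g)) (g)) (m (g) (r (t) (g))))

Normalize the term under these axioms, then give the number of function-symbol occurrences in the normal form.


1. (r (f (q) (m (g) (g)) (g)) (m (g) (r (t) (g))))  →  (r (f (q) (g) (g)) (m (g) (r (t) (g))))
2. (r (f (q) (g) (g)) (m (g) (r (t) (g))))  →  (r (f (q) (g) (g)) (r (t) (g)))
normal form: (r (f (q) (g) (g)) (r (t) (g)))

size = 8


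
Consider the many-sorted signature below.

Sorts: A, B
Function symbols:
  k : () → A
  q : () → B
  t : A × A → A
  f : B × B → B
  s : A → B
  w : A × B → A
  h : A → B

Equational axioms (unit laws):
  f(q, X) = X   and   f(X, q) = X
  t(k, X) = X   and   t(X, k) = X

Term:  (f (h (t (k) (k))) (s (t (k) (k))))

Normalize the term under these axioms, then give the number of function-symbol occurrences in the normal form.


size = 5

1. (f (h (t (k) (k))) (s (t (k) (k))))  →  (f (h (k)) (s (t (k) (k))))
2. (f (h (k)) (s (t (k) (k))))  →  (f (h (k)) (s (k)))
normal form: (f (h (k)) (s (k)))


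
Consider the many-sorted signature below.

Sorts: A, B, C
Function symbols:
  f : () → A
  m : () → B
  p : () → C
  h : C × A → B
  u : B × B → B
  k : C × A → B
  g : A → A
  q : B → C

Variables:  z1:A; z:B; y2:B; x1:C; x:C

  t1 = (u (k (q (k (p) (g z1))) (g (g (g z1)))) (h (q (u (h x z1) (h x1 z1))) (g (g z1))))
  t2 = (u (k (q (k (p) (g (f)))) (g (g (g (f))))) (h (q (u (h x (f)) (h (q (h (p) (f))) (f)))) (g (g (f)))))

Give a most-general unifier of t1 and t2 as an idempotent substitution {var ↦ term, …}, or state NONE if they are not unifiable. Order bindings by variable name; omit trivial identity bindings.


{x1 ↦ (q (h (p) (f))), z1 ↦ (f)}


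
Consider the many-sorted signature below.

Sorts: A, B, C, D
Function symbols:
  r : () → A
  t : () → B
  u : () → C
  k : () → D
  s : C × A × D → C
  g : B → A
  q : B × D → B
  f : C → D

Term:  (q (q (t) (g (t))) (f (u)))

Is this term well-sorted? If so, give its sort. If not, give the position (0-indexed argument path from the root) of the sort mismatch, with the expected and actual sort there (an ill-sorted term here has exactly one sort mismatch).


    (t) : B
      (t) : B
    (g (t)) : A
  (q (t) (g (t))) : ✗ arg 1 at [0, 1] has sort A, expected D
    (u) : C
  (f (u)) : D

ill-sorted at position [0, 1]: expected D, got A


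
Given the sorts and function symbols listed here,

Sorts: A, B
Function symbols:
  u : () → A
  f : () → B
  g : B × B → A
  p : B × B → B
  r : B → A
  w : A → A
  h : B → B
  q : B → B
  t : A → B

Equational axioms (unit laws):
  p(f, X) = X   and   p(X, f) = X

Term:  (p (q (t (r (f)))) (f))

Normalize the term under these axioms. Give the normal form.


1. (p (q (t (r (f)))) (f))  →  (q (t (r (f))))

normal form = (q (t (r (f))))


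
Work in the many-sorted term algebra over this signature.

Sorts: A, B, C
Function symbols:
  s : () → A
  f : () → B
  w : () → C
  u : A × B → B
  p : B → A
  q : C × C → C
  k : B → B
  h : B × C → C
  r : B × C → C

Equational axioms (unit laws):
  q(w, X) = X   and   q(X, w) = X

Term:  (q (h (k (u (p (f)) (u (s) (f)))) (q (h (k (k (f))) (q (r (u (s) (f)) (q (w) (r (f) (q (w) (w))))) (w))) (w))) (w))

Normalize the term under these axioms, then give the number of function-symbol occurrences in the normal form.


size = 19

1. (q (h (k (u (p (f)) (u (s) (f)))) (q (h (k (k (f))) (q (r (u (s) (f)) (q (w) (r (f) (q (w) (w))))) (w))) (w))) (w))  →  (h (k (u (p (f)) (u (s) (f)))) (q (h (k (k (f))) (q (r (u (s) (f)) (q (w) (r (f) (q (w) (w))))) (w))) (w)))
2. (h (k (u (p (f)) (u (s) (f)))) (q (h (k (k (f))) (q (r (u (s) (f)) (q (w) (r (f) (q (w) (w))))) (w))) (w)))  →  (h (k (u (p (f)) (u (s) (f)))) (h (k (k (f))) (q (r (u (s) (f)) (q (w) (r (f) (q (w) (w))))) (w))))
3. (h (k (u (p (f)) (u (s) (f)))) (h (k (k (f))) (q (r (u (s) (f)) (q (w) (r (f) (q (w) (w))))) (w))))  →  (h (k (u (p (f)) (u (s) (f)))) (h (k (k (f))) (r (u (s) (f)) (q (w) (r (f) (q (w) (w)))))))
4. (h (k (u (p (f)) (u (s) (f)))) (h (k (k (f))) (r (u (s) (f)) (q (w) (r (f) (q (w) (w)))))))  →  (h (k (u (p (f)) (u (s) (f)))) (h (k (k (f))) (r (u (s) (f)) (r (f) (q (w) (w))))))
5. (h (k (u (p (f)) (u (s) (f)))) (h (k (k (f))) (r (u (s) (f)) (r (f) (q (w) (w))))))  →  (h (k (u (p (f)) (u (s) (f)))) (h (k (k (f))) (r (u (s) (f)) (r (f) (w)))))
normal form: (h (k (u (p (f)) (u (s) (f)))) (h (k (k (f))) (r (u (s) (f)) (r (f) (w)))))


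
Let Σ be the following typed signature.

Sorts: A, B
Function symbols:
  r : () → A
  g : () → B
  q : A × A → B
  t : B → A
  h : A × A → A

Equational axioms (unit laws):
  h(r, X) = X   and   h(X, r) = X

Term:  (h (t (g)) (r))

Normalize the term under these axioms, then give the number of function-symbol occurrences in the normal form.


size = 2

1. (h (t (g)) (r))  →  (t (g))
normal form: (t (g))


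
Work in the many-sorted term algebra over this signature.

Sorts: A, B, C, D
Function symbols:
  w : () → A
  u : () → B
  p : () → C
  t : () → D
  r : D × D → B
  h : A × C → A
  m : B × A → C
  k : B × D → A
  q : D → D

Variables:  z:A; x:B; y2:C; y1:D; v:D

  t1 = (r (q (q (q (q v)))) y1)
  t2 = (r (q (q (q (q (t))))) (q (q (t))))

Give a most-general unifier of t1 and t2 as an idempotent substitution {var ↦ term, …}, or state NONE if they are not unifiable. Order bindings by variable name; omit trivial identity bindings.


{v ↦ (t), y1 ↦ (q (q (t)))}


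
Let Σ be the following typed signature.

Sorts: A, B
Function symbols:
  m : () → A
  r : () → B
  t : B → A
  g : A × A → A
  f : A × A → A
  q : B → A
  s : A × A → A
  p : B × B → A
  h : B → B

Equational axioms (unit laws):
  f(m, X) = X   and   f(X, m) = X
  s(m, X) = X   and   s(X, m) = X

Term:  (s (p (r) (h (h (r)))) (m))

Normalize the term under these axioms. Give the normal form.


normal form = (p (r) (h (h (r))))

1. (s (p (r) (h (h (r)))) (m))  →  (p (r) (h (h (r))))


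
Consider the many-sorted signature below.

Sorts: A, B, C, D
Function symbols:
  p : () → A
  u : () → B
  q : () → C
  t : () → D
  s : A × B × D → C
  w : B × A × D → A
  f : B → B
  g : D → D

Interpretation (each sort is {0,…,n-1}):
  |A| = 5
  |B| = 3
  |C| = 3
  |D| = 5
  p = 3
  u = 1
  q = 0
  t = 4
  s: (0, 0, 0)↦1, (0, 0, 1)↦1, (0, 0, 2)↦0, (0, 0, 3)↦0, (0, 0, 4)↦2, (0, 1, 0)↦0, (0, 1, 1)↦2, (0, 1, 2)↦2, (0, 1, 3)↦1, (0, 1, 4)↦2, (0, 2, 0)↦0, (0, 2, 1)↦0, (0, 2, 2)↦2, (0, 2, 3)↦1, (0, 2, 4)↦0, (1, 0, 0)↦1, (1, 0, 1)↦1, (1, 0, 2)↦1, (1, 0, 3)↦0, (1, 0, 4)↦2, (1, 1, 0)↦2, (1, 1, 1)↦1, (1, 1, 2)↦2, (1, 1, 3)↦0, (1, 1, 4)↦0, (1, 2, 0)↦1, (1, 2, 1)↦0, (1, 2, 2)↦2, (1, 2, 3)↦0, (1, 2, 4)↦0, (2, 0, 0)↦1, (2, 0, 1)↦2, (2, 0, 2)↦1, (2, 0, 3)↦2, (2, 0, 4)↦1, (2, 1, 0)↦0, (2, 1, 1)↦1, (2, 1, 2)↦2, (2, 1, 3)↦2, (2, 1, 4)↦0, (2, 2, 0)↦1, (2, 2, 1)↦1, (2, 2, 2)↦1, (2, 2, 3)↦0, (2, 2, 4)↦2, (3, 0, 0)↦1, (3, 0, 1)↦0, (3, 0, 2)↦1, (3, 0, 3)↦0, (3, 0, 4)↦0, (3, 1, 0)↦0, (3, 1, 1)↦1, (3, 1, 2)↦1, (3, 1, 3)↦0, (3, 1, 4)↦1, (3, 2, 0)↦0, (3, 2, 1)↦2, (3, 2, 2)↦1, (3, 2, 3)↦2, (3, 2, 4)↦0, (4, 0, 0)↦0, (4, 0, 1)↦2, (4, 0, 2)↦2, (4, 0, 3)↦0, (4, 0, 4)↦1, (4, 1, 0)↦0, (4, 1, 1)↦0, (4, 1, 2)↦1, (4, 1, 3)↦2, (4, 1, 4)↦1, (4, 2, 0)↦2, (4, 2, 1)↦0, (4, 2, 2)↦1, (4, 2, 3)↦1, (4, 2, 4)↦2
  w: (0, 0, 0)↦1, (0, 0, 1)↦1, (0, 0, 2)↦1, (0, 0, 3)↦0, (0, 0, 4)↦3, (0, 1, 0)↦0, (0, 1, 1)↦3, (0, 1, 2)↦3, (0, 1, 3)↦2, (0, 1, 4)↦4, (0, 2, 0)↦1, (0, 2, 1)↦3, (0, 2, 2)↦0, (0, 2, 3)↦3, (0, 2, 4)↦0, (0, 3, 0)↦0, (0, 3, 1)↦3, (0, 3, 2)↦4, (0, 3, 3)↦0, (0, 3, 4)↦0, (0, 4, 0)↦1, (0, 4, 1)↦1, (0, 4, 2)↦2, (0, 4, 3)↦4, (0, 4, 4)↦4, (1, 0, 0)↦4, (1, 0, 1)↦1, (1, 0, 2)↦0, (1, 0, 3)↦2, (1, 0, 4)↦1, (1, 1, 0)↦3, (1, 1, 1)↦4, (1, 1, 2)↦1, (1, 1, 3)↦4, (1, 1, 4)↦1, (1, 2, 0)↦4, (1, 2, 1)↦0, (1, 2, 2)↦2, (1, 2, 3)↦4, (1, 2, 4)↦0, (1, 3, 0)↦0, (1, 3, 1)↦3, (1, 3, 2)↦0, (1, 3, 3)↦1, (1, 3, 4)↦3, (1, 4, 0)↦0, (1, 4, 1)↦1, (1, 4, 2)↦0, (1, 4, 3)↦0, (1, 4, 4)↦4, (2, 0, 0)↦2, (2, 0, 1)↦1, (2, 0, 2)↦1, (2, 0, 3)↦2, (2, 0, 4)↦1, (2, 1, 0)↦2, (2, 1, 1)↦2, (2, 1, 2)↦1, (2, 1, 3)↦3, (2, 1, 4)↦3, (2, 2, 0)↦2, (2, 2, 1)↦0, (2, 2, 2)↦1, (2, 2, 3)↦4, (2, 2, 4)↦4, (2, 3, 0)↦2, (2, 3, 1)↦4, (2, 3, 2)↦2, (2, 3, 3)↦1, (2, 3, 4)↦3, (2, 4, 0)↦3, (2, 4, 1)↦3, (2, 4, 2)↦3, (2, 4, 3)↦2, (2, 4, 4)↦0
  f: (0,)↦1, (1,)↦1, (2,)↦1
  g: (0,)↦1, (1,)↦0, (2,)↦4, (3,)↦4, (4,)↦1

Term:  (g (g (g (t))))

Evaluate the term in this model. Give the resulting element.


  t = 4
  (g (t)) = g(4,) = 1
  (g (g (t))) = g(1,) = 0
  (g (g (g (t)))) = g(0,) = 1

value = 1


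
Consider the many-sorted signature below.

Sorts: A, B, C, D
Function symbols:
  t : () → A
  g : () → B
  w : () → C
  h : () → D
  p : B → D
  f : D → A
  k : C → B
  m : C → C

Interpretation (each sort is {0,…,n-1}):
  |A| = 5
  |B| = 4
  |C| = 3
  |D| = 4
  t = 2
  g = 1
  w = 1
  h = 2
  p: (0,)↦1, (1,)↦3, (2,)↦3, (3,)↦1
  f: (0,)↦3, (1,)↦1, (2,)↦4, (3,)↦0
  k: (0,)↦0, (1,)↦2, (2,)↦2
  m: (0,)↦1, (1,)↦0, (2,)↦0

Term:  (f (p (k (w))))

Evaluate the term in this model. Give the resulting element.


value = 0

  w = 1
  (k (w)) = k(1,) = 2
  (p (k (w))) = p(2,) = 3
  (f (p (k (w)))) = f(3,) = 0


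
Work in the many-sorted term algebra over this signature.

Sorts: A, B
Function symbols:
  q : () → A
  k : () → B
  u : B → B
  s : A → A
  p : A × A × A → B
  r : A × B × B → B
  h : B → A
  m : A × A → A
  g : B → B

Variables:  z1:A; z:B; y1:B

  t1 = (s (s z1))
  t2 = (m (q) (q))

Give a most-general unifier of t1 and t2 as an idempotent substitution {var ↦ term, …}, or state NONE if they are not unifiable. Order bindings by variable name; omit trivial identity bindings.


head clash or occurs-check failure — not unifiable

NONE (not unifiable)


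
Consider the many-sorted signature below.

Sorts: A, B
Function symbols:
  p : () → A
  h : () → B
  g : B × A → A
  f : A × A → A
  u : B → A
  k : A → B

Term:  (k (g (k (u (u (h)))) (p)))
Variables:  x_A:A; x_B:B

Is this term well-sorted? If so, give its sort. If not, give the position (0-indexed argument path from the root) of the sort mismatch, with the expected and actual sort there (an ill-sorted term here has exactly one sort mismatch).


          (h) : B
        (u (h)) : A
      (u (u (h))) : ✗ arg 0 at [0, 0, 0, 0] has sort A, expected B
    (p) : A

ill-sorted at position [0, 0, 0, 0]: expected B, got A


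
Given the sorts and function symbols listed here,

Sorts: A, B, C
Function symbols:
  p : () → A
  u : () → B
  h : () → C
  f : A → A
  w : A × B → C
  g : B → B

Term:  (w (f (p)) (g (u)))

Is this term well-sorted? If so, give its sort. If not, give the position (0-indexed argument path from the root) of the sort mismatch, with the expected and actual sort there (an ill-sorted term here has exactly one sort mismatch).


    (p) : A
  (f (p)) : A
    (u) : B
  (g (u)) : B
(w (f (p)) (g (u))) : C

well-sorted; sort = C


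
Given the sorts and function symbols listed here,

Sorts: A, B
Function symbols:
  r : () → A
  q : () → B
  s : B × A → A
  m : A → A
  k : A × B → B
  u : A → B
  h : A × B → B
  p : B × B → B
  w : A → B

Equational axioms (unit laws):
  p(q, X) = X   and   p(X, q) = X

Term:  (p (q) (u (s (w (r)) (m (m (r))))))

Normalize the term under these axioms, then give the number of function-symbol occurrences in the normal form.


size = 7

1. (p (q) (u (s (w (r)) (m (m (r))))))  →  (u (s (w (r)) (m (m (r)))))
normal form: (u (s (w (r)) (m (m (r)))))


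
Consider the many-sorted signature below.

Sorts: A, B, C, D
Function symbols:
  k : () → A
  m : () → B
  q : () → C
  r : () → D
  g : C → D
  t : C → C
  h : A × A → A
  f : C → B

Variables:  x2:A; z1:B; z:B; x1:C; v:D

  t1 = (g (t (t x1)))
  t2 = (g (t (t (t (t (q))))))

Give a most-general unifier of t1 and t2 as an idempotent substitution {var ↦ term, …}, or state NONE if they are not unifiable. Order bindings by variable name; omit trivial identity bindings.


{x1 ↦ (t (t (q)))}


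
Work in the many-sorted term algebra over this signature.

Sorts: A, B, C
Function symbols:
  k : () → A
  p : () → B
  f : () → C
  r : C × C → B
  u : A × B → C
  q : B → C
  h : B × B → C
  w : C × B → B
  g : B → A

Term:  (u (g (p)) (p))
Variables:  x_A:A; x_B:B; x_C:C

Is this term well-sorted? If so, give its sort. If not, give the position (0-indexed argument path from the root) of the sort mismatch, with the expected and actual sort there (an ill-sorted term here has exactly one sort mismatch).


well-sorted; sort = C

    (p) : B
  (g (p)) : A
  (p) : B
(u (g (p)) (p)) : C


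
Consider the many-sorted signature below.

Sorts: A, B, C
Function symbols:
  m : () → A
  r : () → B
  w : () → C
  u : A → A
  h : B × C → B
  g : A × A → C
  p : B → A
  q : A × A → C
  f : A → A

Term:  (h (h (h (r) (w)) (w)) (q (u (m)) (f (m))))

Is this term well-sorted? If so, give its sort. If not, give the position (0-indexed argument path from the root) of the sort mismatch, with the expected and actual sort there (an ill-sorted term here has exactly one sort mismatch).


well-sorted; sort = B

      (r) : B
      (w) : C
    (h (r) (w)) : B
    (w) : C
  (h (h (r) (w)) (w)) : B
      (m) : A
    (u (m)) : A
      (m) : A
    (f (m)) : A
  (q (u (m)) (f (m))) : C
(h (h (h (r) (w)) (w)) (q (u (m)) (f (m)))) : B


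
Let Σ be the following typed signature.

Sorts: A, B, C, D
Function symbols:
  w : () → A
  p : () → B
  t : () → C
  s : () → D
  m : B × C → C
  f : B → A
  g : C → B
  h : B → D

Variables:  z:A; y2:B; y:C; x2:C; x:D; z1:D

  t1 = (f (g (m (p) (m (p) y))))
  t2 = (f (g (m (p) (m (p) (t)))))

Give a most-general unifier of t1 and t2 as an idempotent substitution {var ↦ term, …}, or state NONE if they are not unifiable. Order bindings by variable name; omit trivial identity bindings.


{y ↦ (t)}


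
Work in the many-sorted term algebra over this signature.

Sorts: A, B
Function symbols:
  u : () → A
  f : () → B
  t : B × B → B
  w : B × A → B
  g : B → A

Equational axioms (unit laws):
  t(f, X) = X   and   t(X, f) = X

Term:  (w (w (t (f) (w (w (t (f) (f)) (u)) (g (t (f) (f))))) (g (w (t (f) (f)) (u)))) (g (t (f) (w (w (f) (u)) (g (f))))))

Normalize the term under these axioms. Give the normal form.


normal form = (w (w (w (w (f) (u)) (g (f))) (g (w (f) (u)))) (g (w (w (f) (u)) (g (f)))))

1. (w (w (t (f) (w (w (t (f) (f)) (u)) (g (t (f) (f))))) (g (w (t (f) (f)) (u)))) (g (t (f) (w (w (f) (u)) (g (f))))))  →  (w (w (w (w (t (f) (f)) (u)) (g (t (f) (f)))) (g (w (t (f) (f)) (u)))) (g (t (f) (w (w (f) (u)) (g (f))))))
2. (w (w (w (w (t (f) (f)) (u)) (g (t (f) (f)))) (g (w (t (f) (f)) (u)))) (g (t (f) (w (w (f) (u)) (g (f))))))  →  (w (w (w (w (f) (u)) (g (t (f) (f)))) (g (w (t (f) (f)) (u)))) (g (t (f) (w (w (f) (u)) (g (f))))))
3. (w (w (w (w (f) (u)) (g (t (f) (f)))) (g (w (t (f) (f)) (u)))) (g (t (f) (w (w (f) (u)) (g (f))))))  →  (w (w (w (w (f) (u)) (g (f))) (g (w (t (f) (f)) (u)))) (g (t (f) (w (w (f) (u)) (g (f))))))
4. (w (w (w (w (f) (u)) (g (f))) (g (w (t (f) (f)) (u)))) (g (t (f) (w (w (f) (u)) (g (f))))))  →  (w (w (w (w (f) (u)) (g (f))) (g (w (f) (u)))) (g (t (f) (w (w (f) (u)) (g (f))))))
5. (w (w (w (w (f) (u)) (g (f))) (g (w (f) (u)))) (g (t (f) (w (w (f) (u)) (g (f))))))  →  (w (w (w (w (f) (u)) (g (f))) (g (w (f) (u)))) (g (w (w (f) (u)) (g (f)))))


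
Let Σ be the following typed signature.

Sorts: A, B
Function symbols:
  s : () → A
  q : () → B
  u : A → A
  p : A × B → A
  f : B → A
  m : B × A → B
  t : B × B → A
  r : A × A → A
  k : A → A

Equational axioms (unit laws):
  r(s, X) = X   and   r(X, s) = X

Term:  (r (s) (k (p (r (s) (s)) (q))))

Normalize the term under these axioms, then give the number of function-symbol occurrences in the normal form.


size = 4

1. (r (s) (k (p (r (s) (s)) (q))))  →  (k (p (r (s) (s)) (q)))
2. (k (p (r (s) (s)) (q)))  →  (k (p (s) (q)))
normal form: (k (p (s) (q)))


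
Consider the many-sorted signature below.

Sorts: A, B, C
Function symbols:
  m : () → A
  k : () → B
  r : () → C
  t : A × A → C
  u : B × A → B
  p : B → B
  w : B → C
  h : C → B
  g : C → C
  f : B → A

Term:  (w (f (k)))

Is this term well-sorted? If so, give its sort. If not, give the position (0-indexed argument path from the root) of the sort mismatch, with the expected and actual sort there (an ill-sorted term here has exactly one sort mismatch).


ill-sorted at position [0]: expected B, got A

    (k) : B
  (f (k)) : A
(w (f (k))) : ✗ arg 0 at [0] has sort A, expected B


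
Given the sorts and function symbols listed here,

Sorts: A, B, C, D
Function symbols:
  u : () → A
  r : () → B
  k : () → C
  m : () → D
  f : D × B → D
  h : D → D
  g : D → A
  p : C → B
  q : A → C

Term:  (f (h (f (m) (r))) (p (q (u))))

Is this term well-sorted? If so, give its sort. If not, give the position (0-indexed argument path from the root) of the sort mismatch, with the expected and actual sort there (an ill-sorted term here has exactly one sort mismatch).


      (m) : D
      (r) : B
    (f (m) (r)) : D
  (h (f (m) (r))) : D
      (u) : A
    (q (u)) : C
  (p (q (u))) : B
(f (h (f (m) (r))) (p (q (u)))) : D

well-sorted; sort = D


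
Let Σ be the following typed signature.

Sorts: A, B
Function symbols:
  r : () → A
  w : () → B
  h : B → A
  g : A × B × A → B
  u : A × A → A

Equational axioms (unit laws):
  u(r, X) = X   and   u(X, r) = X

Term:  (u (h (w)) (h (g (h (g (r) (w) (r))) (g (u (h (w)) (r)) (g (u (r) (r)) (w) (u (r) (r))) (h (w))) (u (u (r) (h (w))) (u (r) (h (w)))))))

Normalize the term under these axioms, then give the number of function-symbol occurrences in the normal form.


size = 24

1. (u (h (w)) (h (g (h (g (r) (w) (r))) (g (u (h (w)) (r)) (g (u (r) (r)) (w) (u (r) (r))) (h (w))) (u (u (r) (h (w))) (u (r) (h (w)))))))  →  (u (h (w)) (h (g (h (g (r) (w) (r))) (g (h (w)) (g (u (r) (r)) (w) (u (r) (r))) (h (w))) (u (u (r) (h (w))) (u (r) (h (w)))))))
2. (u (h (w)) (h (g (h (g (r) (w) (r))) (g (h (w)) (g (u (r) (r)) (w) (u (r) (r))) (h (w))) (u (u (r) (h (w))) (u (r) (h (w)))))))  →  (u (h (w)) (h (g (h (g (r) (w) (r))) (g (h (w)) (g (r) (w) (u (r) (r))) (h (w))) (u (u (r) (h (w))) (u (r) (h (w)))))))
3. (u (h (w)) (h (g (h (g (r) (w) (r))) (g (h (w)) (g (r) (w) (u (r) (r))) (h (w))) (u (u (r) (h (w))) (u (r) (h (w)))))))  →  (u (h (w)) (h (g (h (g (r) (w) (r))) (g (h (w)) (g (r) (w) (r)) (h (w))) (u (u (r) (h (w))) (u (r) (h (w)))))))
4. (u (h (w)) (h (g (h (g (r) (w) (r))) (g (h (w)) (g (r) (w) (r)) (h (w))) (u (u (r) (h (w))) (u (r) (h (w)))))))  →  (u (h (w)) (h (g (h (g (r) (w) (r))) (g (h (w)) (g (r) (w) (r)) (h (w))) (u (h (w)) (u (r) (h (w)))))))
5. (u (h (w)) (h (g (h (g (r) (w) (r))) (g (h (w)) (g (r) (w) (r)) (h (w))) (u (h (w)) (u (r) (h (w)))))))  →  (u (h (w)) (h (g (h (g (r) (w) (r))) (g (h (w)) (g (r) (w) (r)) (h (w))) (u (h (w)) (h (w))))))
normal form: (u (h (w)) (h (g (h (g (r) (w) (r))) (g (h (w)) (g (r) (w) (r)) (h (w))) (u (h (w)) (h (w))))))


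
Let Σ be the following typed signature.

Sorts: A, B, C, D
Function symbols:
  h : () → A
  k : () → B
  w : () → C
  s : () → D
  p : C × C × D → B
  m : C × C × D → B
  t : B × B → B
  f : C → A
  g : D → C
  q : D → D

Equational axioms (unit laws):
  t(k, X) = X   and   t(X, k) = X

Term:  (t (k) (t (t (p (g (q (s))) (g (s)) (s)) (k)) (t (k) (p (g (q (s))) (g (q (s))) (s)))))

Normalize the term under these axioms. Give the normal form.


normal form = (t (p (g (q (s))) (g (s)) (s)) (p (g (q (s))) (g (q (s))) (s)))

1. (t (k) (t (t (p (g (q (s))) (g (s)) (s)) (k)) (t (k) (p (g (q (s))) (g (q (s))) (s)))))  →  (t (t (p (g (q (s))) (g (s)) (s)) (k)) (t (k) (p (g (q (s))) (g (q (s))) (s))))
2. (t (t (p (g (q (s))) (g (s)) (s)) (k)) (t (k) (p (g (q (s))) (g (q (s))) (s))))  →  (t (p (g (q (s))) (g (s)) (s)) (t (k) (p (g (q (s))) (g (q (s))) (s))))
3. (t (p (g (q (s))) (g (s)) (s)) (t (k) (p (g (q (s))) (g (q (s))) (s))))  →  (t (p (g (q (s))) (g (s)) (s)) (p (g (q (s))) (g (q (s))) (s)))


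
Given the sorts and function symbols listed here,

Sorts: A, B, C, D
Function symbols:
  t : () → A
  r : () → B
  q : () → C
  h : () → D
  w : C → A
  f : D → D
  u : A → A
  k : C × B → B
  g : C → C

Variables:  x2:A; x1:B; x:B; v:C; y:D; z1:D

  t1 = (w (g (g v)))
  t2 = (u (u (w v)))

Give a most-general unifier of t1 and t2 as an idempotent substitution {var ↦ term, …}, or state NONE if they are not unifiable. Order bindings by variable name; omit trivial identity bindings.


head clash or occurs-check failure — not unifiable

NONE (not unifiable)


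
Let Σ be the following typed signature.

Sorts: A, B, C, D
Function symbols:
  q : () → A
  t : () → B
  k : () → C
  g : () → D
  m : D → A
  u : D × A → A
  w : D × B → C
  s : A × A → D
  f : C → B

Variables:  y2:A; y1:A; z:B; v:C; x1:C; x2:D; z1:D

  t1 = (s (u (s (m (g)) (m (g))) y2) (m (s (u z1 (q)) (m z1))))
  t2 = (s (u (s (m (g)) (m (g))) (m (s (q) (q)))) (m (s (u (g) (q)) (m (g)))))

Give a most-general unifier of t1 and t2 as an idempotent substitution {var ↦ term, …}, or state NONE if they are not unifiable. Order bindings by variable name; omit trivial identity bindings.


{y2 ↦ (m (s (q) (q))), z1 ↦ (g)}


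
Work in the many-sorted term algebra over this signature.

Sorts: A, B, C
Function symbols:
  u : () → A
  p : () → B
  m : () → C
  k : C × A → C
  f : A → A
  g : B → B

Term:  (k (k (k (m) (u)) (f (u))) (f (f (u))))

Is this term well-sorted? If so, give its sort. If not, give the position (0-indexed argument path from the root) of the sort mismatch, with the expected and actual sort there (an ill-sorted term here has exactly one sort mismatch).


      (m) : C
      (u) : A
    (k (m) (u)) : C
      (u) : A
    (f (u)) : A
  (k (k (m) (u)) (f (u))) : C
      (u) : A
    (f (u)) : A
  (f (f (u))) : A
(k (k (k (m) (u)) (f (u))) (f (f (u)))) : C

well-sorted; sort = C


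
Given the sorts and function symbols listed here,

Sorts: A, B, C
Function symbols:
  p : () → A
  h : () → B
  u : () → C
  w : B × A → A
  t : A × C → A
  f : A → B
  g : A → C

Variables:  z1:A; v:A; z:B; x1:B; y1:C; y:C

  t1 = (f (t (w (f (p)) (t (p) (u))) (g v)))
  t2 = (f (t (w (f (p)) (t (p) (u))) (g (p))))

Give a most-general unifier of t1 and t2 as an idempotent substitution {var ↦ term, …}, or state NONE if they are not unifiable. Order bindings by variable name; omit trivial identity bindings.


{v ↦ (p)}


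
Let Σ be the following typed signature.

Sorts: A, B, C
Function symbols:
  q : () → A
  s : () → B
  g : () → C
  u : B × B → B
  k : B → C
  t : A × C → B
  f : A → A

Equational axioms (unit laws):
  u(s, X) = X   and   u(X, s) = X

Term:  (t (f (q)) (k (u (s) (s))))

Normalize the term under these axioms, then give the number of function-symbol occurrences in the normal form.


1. (t (f (q)) (k (u (s) (s))))  →  (t (f (q)) (k (s)))
normal form: (t (f (q)) (k (s)))

size = 5


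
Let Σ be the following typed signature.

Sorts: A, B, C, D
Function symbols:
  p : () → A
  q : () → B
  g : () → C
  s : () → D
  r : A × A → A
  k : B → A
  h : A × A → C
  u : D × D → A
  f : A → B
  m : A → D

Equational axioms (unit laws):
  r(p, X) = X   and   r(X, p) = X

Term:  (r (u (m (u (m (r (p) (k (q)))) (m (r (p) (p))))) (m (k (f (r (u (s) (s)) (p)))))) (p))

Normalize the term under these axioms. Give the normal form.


1. (r (u (m (u (m (r (p) (k (q)))) (m (r (p) (p))))) (m (k (f (r (u (s) (s)) (p)))))) (p))  →  (u (m (u (m (r (p) (k (q)))) (m (r (p) (p))))) (m (k (f (r (u (s) (s)) (p))))))
2. (u (m (u (m (r (p) (k (q)))) (m (r (p) (p))))) (m (k (f (r (u (s) (s)) (p))))))  →  (u (m (u (m (k (q))) (m (r (p) (p))))) (m (k (f (r (u (s) (s)) (p))))))
3. (u (m (u (m (k (q))) (m (r (p) (p))))) (m (k (f (r (u (s) (s)) (p))))))  →  (u (m (u (m (k (q))) (m (p)))) (m (k (f (r (u (s) (s)) (p))))))
4. (u (m (u (m (k (q))) (m (p)))) (m (k (f (r (u (s) (s)) (p))))))  →  (u (m (u (m (k (q))) (m (p)))) (m (k (f (u (s) (s))))))

normal form = (u (m (u (m (k (q))) (m (p)))) (m (k (f (u (s) (s))))))


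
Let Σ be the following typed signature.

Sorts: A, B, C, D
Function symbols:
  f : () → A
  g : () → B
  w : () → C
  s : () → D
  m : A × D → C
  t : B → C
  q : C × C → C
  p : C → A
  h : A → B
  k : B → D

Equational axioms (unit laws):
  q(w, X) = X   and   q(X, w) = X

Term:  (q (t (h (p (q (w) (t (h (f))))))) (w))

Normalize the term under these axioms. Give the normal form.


1. (q (t (h (p (q (w) (t (h (f))))))) (w))  →  (t (h (p (q (w) (t (h (f)))))))
2. (t (h (p (q (w) (t (h (f)))))))  →  (t (h (p (t (h (f))))))

normal form = (t (h (p (t (h (f))))))


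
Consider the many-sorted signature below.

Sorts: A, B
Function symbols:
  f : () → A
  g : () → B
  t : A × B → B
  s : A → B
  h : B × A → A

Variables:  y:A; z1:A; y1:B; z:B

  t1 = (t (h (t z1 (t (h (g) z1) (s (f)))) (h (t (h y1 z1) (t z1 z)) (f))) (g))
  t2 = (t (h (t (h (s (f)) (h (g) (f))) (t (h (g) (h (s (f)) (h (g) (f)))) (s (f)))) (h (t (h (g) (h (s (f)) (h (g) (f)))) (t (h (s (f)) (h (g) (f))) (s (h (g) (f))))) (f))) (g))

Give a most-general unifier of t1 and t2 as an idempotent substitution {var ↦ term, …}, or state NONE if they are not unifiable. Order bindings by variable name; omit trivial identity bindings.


{y1 ↦ (g), z ↦ (s (h (g) (f))), z1 ↦ (h (s (f)) (h (g) (f)))}


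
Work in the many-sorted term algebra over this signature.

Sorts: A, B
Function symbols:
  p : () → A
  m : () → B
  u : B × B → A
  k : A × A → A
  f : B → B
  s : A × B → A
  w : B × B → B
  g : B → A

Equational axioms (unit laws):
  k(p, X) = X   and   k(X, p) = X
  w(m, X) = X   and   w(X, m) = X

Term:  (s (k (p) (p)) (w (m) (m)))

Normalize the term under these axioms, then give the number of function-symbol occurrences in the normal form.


size = 3

1. (s (k (p) (p)) (w (m) (m)))  →  (s (p) (w (m) (m)))
2. (s (p) (w (m) (m)))  →  (s (p) (m))
normal form: (s (p) (m))


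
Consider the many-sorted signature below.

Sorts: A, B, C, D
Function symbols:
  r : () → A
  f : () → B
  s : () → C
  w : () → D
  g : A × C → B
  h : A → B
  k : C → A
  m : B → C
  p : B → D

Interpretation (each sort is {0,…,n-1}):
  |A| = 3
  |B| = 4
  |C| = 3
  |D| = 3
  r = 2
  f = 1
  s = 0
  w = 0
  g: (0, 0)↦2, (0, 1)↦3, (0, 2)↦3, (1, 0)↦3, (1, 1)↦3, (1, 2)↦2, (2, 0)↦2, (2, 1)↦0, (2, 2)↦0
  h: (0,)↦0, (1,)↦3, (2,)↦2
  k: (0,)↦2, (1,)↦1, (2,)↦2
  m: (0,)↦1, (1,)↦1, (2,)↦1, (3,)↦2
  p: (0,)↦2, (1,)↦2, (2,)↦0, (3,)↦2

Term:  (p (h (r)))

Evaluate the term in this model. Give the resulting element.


value = 0

  r = 2
  (h (r)) = h(2,) = 2
  (p (h (r))) = p(2,) = 0


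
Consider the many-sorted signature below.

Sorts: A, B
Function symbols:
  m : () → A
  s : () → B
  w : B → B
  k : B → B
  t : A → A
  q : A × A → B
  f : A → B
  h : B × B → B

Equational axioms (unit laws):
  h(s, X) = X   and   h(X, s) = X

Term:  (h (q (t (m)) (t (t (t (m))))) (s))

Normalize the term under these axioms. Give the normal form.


1. (h (q (t (m)) (t (t (t (m))))) (s))  →  (q (t (m)) (t (t (t (m)))))

normal form = (q (t (m)) (t (t (t (m)))))


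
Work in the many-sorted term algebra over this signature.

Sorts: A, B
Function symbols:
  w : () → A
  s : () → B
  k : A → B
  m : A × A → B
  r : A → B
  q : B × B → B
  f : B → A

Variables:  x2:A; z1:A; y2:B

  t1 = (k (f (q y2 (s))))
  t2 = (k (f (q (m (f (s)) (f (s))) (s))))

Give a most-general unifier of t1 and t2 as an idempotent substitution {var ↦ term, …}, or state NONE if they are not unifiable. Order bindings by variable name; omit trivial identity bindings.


{y2 ↦ (m (f (s)) (f (s)))}


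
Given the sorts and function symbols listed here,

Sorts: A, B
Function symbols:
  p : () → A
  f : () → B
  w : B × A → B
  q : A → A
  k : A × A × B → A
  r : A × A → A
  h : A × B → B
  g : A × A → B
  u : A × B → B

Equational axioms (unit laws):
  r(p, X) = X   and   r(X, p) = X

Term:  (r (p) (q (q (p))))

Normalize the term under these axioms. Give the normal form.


1. (r (p) (q (q (p))))  →  (q (q (p)))

normal form = (q (q (p)))


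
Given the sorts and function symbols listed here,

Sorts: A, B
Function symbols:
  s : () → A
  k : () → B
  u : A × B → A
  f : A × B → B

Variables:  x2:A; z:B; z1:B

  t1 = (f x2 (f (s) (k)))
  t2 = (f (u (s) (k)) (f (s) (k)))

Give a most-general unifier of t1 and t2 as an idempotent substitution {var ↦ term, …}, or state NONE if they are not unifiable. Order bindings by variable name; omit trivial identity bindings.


{x2 ↦ (u (s) (k))}


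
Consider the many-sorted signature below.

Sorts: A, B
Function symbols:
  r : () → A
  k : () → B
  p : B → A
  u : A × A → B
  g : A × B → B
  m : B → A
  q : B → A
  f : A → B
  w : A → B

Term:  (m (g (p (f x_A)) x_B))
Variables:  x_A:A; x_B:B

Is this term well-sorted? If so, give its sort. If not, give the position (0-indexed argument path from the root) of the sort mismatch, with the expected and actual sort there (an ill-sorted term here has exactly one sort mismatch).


well-sorted; sort = A

        x_A : A
      (f x_A) : B
    (p (f x_A)) : A
    x_B : B
  (g (p (f x_A)) x_B) : B
(m (g (p (f x_A)) x_B)) : A


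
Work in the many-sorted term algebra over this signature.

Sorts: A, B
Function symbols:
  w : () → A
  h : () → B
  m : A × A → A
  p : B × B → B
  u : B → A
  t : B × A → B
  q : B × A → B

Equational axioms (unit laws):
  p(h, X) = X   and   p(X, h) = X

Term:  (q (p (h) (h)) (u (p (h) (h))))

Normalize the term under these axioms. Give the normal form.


1. (q (p (h) (h)) (u (p (h) (h))))  →  (q (h) (u (p (h) (h))))
2. (q (h) (u (p (h) (h))))  →  (q (h) (u (h)))

normal form = (q (h) (u (h)))


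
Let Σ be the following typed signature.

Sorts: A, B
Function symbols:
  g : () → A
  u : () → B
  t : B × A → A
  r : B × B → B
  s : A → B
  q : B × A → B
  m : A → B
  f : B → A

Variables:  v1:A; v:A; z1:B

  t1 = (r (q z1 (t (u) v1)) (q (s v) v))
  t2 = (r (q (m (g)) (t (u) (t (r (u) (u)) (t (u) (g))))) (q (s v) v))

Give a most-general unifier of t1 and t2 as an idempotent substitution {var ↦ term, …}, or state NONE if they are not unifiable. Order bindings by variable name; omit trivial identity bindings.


{v1 ↦ (t (r (u) (u)) (t (u) (g))), z1 ↦ (m (g))}


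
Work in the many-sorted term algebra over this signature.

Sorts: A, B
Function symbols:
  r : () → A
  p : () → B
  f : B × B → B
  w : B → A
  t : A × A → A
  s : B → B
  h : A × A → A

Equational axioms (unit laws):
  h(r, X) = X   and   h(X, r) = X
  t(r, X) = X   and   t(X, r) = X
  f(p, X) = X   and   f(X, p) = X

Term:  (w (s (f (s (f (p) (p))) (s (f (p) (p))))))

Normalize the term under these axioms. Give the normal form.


1. (w (s (f (s (f (p) (p))) (s (f (p) (p))))))  →  (w (s (f (s (p)) (s (f (p) (p))))))
2. (w (s (f (s (p)) (s (f (p) (p))))))  →  (w (s (f (s (p)) (s (p)))))

normal form = (w (s (f (s (p)) (s (p)))))


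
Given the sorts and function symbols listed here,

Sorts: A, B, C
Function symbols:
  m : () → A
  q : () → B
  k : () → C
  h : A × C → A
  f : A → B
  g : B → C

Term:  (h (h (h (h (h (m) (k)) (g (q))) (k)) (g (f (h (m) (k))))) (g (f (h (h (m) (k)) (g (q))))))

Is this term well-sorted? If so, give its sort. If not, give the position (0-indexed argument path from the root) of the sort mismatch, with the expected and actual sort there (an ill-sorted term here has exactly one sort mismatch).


          (m) : A
          (k) : C
        (h (m) (k)) : A
          (q) : B
        (g (q)) : C
      (h (h (m) (k)) (g (q))) : A
      (k) : C
    (h (h (h (m) (k)) (g (q))) (k)) : A
          (m) : A
          (k) : C
        (h (m) (k)) : A
      (f (h (m) (k))) : B
    (g (f (h (m) (k)))) : C
  (h (h (h (h (m) (k)) (g (q))) (k)) (g (f (h (m) (k))))) : A
          (m) : A
          (k) : C
        (h (m) (k)) : A
          (q) : B
        (g (q)) : C
      (h (h (m) (k)) (g (q))) : A
    (f (h (h (m) (k)) (g (q)))) : B
  (g (f (h (h (m) (k)) (g (q))))) : C
(h (h (h (h (h (m) (k)) (g (q))) (k)) (g (f (h (m) (k))))) (g (f (h (h (m) (k)) (g (q)))))) : A

well-sorted; sort = A


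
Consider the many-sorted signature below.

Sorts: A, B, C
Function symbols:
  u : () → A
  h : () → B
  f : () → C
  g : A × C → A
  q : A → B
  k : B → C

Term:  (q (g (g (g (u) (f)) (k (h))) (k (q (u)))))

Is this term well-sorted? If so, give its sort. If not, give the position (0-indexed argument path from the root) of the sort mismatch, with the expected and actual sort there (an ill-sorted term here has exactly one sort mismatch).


well-sorted; sort = B

        (u) : A
        (f) : C
      (g (u) (f)) : A
        (h) : B
      (k (h)) : C
    (g (g (u) (f)) (k (h))) : A
        (u) : A
      (q (u)) : B
    (k (q (u))) : C
  (g (g (g (u) (f)) (k (h))) (k (q (u)))) : A
(q (g (g (g (u) (f)) (k (h))) (k (q (u))))) : B


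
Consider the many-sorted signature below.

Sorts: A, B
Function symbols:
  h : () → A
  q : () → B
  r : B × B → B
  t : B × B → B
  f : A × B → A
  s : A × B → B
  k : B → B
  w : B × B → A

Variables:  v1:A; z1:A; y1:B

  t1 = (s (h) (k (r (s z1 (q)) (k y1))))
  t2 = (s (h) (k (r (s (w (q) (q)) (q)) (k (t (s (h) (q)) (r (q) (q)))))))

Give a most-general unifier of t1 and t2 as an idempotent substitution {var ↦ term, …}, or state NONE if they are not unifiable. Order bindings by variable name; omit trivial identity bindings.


{y1 ↦ (t (s (h) (q)) (r (q) (q))), z1 ↦ (w (q) (q))}


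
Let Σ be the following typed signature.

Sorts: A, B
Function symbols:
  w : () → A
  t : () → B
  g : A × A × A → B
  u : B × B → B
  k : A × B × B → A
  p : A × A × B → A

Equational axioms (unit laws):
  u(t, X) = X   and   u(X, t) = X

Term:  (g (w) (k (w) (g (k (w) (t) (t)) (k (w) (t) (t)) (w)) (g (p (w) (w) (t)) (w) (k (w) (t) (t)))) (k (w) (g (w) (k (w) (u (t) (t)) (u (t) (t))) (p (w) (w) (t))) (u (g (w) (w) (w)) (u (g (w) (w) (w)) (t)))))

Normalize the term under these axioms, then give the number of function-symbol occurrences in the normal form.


1. (g (w) (k (w) (g (k (w) (t) (t)) (k (w) (t) (t)) (w)) (g (p (w) (w) (t)) (w) (k (w) (t) (t)))) (k (w) (g (w) (k (w) (u (t) (t)) (u (t) (t))) (p (w) (w) (t))) (u (g (w) (w) (w)) (u (g (w) (w) (w)) (t)))))  →  (g (w) (k (w) (g (k (w) (t) (t)) (k (w) (t) (t)) (w)) (g (p (w) (w) (t)) (w) (k (w) (t) (t)))) (k (w) (g (w) (k (w) (t) (u (t) (t))) (p (w) (w) (t))) (u (g (w) (w) (w)) (u (g (w) (w) (w)) (t)))))
2. (g (w) (k (w) (g (k (w) (t) (t)) (k (w) (t) (t)) (w)) (g (p (w) (w) (t)) (w) (k (w) (t) (t)))) (k (w) (g (w) (k (w) (t) (u (t) (t))) (p (w) (w) (t))) (u (g (w) (w) (w)) (u (g (w) (w) (w)) (t)))))  →  (g (w) (k (w) (g (k (w) (t) (t)) (k (w) (t) (t)) (w)) (g (p (w) (w) (t)) (w) (k (w) (t) (t)))) (k (w) (g (w) (k (w) (t) (t)) (p (w) (w) (t))) (u (g (w) (w) (w)) (u (g (w) (w) (w)) (t)))))
3. (g (w) (k (w) (g (k (w) (t) (t)) (k (w) (t) (t)) (w)) (g (p (w) (w) (t)) (w) (k (w) (t) (t)))) (k (w) (g (w) (k (w) (t) (t)) (p (w) (w) (t))) (u (g (w) (w) (w)) (u (g (w) (w) (w)) (t)))))  →  (g (w) (k (w) (g (k (w) (t) (t)) (k (w) (t) (t)) (w)) (g (p (w) (w) (t)) (w) (k (w) (t) (t)))) (k (w) (g (w) (k (w) (t) (t)) (p (w) (w) (t))) (u (g (w) (w) (w)) (g (w) (w) (w)))))
normal form: (g (w) (k (w) (g (k (w) (t) (t)) (k (w) (t) (t)) (w)) (g (p (w) (w) (t)) (w) (k (w) (t) (t)))) (k (w) (g (w) (k (w) (t) (t)) (p (w) (w) (t))) (u (g (w) (w) (w)) (g (w) (w) (w)))))

size = 45


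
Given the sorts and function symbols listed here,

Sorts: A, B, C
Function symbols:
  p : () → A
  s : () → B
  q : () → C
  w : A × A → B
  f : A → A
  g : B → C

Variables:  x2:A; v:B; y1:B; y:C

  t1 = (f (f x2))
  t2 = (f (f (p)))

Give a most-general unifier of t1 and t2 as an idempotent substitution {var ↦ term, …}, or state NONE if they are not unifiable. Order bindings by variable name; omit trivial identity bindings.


{x2 ↦ (p)}


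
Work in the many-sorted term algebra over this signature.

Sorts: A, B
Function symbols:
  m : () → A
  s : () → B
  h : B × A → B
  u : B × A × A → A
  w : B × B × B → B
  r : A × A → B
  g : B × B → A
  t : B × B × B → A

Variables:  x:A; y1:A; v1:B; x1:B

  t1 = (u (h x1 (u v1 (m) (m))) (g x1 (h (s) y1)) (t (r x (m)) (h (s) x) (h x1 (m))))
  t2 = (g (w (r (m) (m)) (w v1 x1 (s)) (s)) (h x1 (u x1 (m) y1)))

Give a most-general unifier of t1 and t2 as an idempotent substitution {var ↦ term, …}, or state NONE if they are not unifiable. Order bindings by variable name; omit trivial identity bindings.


head clash or occurs-check failure — not unifiable

NONE (not unifiable)
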